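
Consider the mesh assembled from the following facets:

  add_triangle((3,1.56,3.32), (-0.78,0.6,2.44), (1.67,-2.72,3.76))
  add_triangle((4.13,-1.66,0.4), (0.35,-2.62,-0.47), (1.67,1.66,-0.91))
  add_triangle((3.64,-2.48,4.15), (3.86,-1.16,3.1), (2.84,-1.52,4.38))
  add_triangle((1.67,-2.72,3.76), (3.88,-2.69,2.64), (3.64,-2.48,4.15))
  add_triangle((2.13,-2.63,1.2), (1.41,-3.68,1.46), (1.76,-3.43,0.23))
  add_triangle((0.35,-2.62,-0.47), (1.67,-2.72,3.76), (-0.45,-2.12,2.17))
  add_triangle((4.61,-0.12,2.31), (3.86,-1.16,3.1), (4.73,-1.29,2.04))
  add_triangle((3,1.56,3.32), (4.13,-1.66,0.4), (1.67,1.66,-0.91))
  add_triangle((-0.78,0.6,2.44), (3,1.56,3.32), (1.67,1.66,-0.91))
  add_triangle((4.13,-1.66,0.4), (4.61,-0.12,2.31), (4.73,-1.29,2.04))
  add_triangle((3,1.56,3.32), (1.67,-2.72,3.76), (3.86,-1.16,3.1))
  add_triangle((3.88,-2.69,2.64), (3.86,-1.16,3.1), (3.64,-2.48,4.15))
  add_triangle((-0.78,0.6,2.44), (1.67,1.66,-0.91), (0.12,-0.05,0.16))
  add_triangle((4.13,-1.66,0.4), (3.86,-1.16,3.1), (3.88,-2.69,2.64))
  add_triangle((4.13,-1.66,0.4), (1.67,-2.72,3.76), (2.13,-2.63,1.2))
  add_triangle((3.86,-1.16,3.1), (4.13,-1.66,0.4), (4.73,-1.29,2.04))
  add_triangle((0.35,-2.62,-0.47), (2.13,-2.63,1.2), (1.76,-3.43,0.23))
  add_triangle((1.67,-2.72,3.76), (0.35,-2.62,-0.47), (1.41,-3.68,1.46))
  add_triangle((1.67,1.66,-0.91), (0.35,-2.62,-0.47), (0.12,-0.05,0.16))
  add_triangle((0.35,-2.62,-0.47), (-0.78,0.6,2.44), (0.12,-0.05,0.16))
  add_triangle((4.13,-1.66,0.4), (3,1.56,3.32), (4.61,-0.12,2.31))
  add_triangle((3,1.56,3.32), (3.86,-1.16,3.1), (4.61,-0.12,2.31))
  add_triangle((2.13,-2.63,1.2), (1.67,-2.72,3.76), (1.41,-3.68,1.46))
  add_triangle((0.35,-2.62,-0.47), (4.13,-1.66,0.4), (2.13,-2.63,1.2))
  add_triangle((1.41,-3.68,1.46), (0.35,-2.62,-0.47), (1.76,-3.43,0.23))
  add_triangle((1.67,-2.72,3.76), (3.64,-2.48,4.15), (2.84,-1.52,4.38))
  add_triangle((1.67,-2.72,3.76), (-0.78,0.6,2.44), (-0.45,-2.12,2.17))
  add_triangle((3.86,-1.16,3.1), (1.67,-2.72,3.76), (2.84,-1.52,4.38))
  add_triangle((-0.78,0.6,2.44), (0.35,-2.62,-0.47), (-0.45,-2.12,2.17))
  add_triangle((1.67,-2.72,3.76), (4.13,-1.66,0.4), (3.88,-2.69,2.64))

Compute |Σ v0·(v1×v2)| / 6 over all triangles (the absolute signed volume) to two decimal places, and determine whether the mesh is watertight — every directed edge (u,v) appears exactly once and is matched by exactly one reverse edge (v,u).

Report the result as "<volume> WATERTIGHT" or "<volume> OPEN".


Per-triangle v0·(v1×v2)/6:
  t1: +6.8879
  t2: +2.6376
  t3: +1.3459
  t4: +1.7644
  t5: +0.8212
  t6: +2.8152
  t7: +1.3140
  t8: +6.9016
  t9: +2.6942
  t10: +1.1030
  t11: +5.1300
  t12: +1.6272
  t13: -0.1812
  t14: +2.7315
  t15: +2.9922
  t16: +0.7206
  t17: -0.2938
  t18: +0.4939
  t19: -0.1993
  t20: -0.1671
  t21: -0.0659
  t22: +2.9462
  t23: +1.7851
  t24: +2.3111
  t25: +0.8662
  t26: +1.5635
  t27: +2.7381
  t28: -1.9583
  t29: +0.0326
  t30: +0.3931
Σ = +51.7505 → |volume| = 51.75

Directed edges: 90 total, each appears once with its reverse present → watertight.

51.75 WATERTIGHT


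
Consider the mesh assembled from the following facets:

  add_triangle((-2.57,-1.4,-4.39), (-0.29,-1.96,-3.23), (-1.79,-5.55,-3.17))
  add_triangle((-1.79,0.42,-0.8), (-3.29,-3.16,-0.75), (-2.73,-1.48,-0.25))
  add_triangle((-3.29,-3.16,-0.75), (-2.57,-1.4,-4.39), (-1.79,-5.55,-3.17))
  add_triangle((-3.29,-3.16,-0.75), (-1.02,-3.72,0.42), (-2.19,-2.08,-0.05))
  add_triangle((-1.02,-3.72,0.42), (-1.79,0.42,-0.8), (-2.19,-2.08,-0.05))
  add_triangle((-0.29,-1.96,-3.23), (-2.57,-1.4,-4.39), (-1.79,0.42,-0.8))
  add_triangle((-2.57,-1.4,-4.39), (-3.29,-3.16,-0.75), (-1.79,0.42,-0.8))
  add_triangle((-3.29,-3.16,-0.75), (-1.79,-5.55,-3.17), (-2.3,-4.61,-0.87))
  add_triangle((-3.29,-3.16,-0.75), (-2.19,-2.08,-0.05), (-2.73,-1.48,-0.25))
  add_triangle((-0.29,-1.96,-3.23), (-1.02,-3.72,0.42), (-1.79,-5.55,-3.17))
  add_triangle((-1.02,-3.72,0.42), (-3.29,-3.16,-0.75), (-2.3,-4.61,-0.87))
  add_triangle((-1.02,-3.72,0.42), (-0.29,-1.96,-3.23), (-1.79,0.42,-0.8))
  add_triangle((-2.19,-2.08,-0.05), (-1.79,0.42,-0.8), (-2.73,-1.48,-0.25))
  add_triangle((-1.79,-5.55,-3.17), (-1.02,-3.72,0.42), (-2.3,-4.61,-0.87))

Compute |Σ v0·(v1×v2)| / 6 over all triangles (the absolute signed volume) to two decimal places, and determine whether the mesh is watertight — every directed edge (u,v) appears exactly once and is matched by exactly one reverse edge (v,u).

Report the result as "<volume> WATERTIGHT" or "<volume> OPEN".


Per-triangle v0·(v1×v2)/6:
  t1: +5.2720
  t2: +0.6822
  t3: +9.6088
  t4: +0.6834
  t5: -0.4193
  t6: -0.1085
  t7: +4.2327
  t8: +2.9099
  t9: +0.2766
  t10: +1.1564
  t11: +1.3785
  t12: -4.1921
  t13: -0.1631
  t14: +2.2073
Σ = +23.5248 → |volume| = 23.52

Directed edges: 42 total, each appears once with its reverse present → watertight.

23.52 WATERTIGHT


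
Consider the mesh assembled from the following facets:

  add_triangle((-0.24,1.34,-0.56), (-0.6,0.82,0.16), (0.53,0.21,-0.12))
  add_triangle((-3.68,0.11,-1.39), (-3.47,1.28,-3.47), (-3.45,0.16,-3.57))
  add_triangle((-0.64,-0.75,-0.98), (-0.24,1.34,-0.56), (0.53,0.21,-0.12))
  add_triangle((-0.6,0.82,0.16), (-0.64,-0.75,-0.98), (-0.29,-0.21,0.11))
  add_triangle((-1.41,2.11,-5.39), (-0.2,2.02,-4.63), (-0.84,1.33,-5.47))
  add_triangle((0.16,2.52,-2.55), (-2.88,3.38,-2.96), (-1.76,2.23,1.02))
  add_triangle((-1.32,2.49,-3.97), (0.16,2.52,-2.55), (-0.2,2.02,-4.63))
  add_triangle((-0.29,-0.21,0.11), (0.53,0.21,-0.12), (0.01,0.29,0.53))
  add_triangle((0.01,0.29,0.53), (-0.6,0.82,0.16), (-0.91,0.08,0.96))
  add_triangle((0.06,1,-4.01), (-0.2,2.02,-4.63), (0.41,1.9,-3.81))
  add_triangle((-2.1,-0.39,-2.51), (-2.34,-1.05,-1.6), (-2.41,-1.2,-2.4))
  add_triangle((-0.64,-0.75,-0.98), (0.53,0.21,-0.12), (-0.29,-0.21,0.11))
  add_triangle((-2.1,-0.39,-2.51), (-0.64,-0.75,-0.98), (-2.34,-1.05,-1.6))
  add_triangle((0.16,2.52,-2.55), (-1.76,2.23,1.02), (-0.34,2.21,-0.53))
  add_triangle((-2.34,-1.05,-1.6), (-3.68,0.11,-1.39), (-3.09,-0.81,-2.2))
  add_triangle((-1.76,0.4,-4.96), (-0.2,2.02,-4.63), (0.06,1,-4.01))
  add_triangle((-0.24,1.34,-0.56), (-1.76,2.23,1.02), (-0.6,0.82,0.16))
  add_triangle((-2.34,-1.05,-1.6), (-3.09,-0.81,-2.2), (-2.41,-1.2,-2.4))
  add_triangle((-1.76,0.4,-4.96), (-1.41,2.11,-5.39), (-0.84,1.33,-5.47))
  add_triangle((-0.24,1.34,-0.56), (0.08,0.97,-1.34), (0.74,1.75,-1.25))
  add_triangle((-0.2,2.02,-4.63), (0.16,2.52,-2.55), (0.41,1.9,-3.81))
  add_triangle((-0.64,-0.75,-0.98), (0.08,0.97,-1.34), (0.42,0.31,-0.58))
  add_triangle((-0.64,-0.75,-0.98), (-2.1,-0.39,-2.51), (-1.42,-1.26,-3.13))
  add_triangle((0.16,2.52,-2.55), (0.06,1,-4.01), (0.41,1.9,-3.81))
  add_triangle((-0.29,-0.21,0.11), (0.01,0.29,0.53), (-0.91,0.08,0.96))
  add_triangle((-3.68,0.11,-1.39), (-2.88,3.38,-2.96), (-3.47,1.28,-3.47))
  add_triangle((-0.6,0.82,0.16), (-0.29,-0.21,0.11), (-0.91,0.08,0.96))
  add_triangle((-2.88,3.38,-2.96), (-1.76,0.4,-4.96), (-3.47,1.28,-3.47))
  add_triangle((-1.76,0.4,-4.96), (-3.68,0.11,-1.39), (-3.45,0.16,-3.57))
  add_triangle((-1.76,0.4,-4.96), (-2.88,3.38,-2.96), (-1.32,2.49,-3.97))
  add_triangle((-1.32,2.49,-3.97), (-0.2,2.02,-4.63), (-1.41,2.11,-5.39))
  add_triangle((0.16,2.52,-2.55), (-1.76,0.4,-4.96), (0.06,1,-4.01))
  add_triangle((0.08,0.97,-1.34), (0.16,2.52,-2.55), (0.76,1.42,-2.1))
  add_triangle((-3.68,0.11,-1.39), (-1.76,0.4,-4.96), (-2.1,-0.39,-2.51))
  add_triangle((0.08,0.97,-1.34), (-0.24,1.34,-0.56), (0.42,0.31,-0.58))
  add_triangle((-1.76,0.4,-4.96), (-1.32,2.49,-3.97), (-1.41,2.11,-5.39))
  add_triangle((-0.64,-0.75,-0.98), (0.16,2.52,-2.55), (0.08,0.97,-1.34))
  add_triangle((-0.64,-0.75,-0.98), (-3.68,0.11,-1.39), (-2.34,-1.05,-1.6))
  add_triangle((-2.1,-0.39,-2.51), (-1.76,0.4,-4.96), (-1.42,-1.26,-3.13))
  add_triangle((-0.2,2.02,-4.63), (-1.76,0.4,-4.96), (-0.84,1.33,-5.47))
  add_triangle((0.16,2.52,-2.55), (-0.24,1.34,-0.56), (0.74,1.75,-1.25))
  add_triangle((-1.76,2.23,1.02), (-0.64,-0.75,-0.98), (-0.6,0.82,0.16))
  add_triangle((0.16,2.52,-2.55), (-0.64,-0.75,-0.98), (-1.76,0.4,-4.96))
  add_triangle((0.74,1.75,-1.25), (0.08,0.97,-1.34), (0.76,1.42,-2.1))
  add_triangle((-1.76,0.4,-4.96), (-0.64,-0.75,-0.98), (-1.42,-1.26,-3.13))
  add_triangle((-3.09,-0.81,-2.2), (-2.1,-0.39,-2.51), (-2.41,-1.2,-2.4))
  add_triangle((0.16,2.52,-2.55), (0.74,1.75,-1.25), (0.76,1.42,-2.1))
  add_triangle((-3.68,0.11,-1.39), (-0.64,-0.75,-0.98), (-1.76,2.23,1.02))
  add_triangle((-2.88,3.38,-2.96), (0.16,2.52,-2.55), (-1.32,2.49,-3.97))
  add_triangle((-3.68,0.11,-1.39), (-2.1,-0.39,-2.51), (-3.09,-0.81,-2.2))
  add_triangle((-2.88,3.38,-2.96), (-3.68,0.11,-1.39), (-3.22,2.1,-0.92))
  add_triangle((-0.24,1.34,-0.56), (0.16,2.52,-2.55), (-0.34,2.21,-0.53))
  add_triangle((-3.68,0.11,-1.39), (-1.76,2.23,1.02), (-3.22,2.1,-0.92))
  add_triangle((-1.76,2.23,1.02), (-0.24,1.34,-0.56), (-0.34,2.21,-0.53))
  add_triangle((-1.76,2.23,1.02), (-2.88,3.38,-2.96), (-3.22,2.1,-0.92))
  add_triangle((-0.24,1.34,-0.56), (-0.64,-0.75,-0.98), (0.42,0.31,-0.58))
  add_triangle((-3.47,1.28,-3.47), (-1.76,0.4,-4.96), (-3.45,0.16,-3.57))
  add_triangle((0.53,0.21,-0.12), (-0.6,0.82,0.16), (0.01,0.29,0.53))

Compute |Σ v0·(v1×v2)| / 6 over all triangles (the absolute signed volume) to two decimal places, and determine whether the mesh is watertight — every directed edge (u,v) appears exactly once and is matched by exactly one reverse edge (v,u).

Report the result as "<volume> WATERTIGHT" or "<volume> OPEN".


37.13 WATERTIGHT

Per-triangle v0·(v1×v2)/6:
  t1: +0.0605
  t2: +1.5601
  t3: +0.1695
  t4: +0.0751
  t5: +0.8471
  t6: +3.8911
  t7: +1.4054
  t8: +0.0056
  t9: +0.0838
  t10: +0.3751
  t11: -0.2117
  t12: +0.0114
  t13: +0.3107
  t14: +0.7018
  t15: +0.3131
  t16: +1.2115
  t17: -0.0448
  t18: +0.1731
  t19: +1.1555
  t20: -0.1905
  t21: +0.5745
  t22: +0.1427
  t23: +0.2415
  t24: -0.3671
  t25: +0.0107
  t26: +3.0117
  t27: +0.0397
  t28: +4.3007
  t29: -0.3332
  t30: +3.5123
  t31: +0.9026
  t32: -2.2415
  t33: +0.0957
  t34: +1.5586
  t35: +0.0737
  t36: +0.7786
  t37: +0.1026
  t38: -0.1693
  t39: +1.3605
  t40: -0.4384
  t41: +0.2813
  t42: -0.1096
  t43: +0.1706
  t44: -0.1347
  t45: -0.1534
  t46: +0.3535
  t47: +0.3217
  t48: -0.1912
  t49: +2.1708
  t50: +0.6633
  t51: +2.8993
  t52: -0.0724
  t53: +1.6749
  t54: -0.1439
  t55: +2.4685
  t56: -0.2153
  t57: +2.0418
  t58: +0.0491
Σ = +37.1347 → |volume| = 37.13

Directed edges: 174 total, each appears once with its reverse present → watertight.


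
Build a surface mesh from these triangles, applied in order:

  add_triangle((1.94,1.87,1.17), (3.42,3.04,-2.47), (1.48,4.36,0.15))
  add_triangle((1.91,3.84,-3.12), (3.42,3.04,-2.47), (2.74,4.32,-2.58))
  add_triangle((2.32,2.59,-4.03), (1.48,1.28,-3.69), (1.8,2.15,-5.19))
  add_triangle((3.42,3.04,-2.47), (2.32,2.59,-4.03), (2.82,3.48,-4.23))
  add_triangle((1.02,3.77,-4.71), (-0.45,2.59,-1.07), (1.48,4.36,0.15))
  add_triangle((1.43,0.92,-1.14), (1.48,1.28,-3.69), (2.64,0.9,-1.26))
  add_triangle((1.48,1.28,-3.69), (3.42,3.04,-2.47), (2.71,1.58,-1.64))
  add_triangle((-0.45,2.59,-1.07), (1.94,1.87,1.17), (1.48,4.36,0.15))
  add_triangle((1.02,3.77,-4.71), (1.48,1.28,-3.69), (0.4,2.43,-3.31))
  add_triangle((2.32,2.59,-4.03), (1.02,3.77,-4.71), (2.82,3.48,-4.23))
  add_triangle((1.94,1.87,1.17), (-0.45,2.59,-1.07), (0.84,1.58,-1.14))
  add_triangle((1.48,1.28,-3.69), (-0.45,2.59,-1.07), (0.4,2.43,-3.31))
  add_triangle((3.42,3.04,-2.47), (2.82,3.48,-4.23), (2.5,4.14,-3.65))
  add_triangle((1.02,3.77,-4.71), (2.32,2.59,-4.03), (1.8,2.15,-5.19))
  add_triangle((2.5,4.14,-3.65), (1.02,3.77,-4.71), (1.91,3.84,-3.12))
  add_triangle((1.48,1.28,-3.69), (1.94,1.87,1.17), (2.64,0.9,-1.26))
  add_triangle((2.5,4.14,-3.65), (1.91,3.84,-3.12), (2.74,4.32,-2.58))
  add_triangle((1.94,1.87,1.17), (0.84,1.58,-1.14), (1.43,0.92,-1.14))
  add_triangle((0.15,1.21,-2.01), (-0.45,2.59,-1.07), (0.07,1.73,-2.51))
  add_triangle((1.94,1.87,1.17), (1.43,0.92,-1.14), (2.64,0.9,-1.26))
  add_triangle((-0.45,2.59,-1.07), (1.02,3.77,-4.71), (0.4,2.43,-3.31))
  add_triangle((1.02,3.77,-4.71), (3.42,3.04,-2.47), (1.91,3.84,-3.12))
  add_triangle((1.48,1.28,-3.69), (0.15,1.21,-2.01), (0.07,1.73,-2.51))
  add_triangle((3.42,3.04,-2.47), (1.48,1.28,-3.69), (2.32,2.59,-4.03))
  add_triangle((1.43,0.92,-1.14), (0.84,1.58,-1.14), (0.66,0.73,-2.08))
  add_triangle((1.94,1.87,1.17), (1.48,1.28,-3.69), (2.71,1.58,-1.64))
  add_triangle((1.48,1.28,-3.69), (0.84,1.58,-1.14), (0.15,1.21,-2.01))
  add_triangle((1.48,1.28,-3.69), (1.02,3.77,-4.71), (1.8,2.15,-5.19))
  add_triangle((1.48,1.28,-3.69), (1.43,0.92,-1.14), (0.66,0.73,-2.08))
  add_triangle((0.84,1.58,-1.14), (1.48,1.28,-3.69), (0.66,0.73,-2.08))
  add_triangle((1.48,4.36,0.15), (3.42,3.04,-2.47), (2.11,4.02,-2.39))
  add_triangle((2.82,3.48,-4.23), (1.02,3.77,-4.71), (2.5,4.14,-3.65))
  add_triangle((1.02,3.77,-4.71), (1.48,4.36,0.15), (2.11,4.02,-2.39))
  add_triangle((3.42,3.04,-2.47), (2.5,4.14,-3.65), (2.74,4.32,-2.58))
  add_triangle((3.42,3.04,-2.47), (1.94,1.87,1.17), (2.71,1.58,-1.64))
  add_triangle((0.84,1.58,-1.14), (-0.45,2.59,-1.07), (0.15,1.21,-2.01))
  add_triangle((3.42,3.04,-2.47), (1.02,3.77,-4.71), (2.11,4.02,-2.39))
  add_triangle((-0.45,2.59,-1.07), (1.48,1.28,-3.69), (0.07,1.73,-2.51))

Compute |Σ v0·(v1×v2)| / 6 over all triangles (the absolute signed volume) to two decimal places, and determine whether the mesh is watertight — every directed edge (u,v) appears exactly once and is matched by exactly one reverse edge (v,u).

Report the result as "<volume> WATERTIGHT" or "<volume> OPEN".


Per-triangle v0·(v1×v2)/6:
  t1: +4.3606
  t2: -1.1356
  t3: +0.3578
  t4: +0.6464
  t5: +4.4557
  t6: -0.4117
  t7: +1.2448
  t8: -0.0314
  t9: +0.5335
  t10: +1.0572
  t11: -1.4109
  t12: -0.5727
  t13: +1.3743
  t14: +1.9396
  t15: +0.6213
  t16: +2.3018
  t17: +0.3707
  t18: -0.7428
  t19: -0.0376
  t20: -0.6422
  t21: +0.5485
  t22: -2.0109
  t23: +0.0514
  t24: +0.8362
  t25: -0.3508
  t26: -1.3742
  t27: -0.5987
  t28: -0.1831
  t29: -0.0613
  t30: +0.1289
  t31: +2.9929
  t32: +1.6947
  t33: +3.0987
  t34: +1.3241
  t35: +1.2411
  t36: -0.6507
  t37: +3.4432
  t38: +0.8136
Σ = +25.2222 → |volume| = 25.22

Directed edges: 114 total, each appears once with its reverse present → watertight.

25.22 WATERTIGHT


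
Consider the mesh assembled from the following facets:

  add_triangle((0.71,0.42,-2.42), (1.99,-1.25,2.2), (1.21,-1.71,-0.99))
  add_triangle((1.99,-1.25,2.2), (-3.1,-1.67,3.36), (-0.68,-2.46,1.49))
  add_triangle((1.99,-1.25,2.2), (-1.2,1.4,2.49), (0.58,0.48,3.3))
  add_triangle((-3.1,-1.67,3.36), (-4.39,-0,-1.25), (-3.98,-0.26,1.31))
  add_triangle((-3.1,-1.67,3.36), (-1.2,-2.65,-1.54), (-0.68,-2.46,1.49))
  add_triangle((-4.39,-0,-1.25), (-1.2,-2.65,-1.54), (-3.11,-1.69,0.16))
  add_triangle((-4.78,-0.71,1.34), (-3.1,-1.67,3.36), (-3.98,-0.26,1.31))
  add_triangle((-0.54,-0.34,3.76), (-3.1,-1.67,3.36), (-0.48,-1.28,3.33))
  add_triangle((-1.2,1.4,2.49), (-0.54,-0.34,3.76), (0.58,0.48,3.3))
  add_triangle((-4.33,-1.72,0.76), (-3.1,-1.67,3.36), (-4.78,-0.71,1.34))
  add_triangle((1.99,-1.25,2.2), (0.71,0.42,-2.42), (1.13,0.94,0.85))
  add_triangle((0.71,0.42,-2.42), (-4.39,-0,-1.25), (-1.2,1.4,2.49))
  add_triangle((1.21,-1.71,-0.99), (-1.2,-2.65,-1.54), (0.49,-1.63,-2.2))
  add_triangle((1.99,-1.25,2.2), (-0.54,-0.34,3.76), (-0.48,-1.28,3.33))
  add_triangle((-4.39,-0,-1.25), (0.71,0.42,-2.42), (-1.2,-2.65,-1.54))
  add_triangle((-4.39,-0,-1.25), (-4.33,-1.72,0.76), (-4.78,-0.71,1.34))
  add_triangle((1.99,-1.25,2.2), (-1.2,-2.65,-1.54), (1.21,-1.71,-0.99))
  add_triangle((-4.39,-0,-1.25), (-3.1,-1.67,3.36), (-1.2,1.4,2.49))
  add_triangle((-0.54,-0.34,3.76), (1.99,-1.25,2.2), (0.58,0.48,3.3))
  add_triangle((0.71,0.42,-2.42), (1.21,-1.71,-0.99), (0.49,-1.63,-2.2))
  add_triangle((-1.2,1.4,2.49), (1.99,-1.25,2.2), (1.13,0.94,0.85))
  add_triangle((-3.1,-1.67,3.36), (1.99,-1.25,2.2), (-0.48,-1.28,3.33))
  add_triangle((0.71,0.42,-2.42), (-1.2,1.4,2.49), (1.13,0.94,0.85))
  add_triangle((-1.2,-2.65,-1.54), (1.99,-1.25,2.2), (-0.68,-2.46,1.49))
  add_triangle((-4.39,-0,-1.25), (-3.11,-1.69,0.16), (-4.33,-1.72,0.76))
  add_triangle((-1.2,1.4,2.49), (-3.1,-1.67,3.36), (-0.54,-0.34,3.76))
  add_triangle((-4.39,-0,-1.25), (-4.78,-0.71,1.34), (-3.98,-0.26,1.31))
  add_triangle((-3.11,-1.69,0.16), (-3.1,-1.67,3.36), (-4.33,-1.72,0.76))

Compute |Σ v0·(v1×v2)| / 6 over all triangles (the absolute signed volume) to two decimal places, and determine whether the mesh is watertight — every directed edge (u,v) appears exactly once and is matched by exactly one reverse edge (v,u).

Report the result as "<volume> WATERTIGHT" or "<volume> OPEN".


Per-triangle v0·(v1×v2)/6:
  t1: +1.6783
  t2: +3.8097
  t3: -0.4989
  t4: -2.1783
  t5: +3.8523
  t6: +3.5089
  t7: +0.8444
  t8: +1.6041
  t9: +1.4843
  t10: +2.5743
  t11: +1.6390
  t12: +3.5561
  t13: +1.1000
  t14: +1.4157
  t15: +5.4524
  t16: +2.3639
  t17: +2.5605
  t18: +7.8059
  t19: +1.8190
  t20: +0.8641
  t21: +2.1740
  t22: +1.0716
  t23: +1.2252
  t24: +2.7351
  t25: +1.1485
  t26: +3.3869
  t27: +0.7554
  t28: +1.0460
Σ = +58.7985 → |volume| = 58.80

Directed edges: 84 total; 6 unmatched, e.g. (-3.1,-1.67,3.36)→(-1.2,-2.65,-1.54) → open.

58.80 OPEN


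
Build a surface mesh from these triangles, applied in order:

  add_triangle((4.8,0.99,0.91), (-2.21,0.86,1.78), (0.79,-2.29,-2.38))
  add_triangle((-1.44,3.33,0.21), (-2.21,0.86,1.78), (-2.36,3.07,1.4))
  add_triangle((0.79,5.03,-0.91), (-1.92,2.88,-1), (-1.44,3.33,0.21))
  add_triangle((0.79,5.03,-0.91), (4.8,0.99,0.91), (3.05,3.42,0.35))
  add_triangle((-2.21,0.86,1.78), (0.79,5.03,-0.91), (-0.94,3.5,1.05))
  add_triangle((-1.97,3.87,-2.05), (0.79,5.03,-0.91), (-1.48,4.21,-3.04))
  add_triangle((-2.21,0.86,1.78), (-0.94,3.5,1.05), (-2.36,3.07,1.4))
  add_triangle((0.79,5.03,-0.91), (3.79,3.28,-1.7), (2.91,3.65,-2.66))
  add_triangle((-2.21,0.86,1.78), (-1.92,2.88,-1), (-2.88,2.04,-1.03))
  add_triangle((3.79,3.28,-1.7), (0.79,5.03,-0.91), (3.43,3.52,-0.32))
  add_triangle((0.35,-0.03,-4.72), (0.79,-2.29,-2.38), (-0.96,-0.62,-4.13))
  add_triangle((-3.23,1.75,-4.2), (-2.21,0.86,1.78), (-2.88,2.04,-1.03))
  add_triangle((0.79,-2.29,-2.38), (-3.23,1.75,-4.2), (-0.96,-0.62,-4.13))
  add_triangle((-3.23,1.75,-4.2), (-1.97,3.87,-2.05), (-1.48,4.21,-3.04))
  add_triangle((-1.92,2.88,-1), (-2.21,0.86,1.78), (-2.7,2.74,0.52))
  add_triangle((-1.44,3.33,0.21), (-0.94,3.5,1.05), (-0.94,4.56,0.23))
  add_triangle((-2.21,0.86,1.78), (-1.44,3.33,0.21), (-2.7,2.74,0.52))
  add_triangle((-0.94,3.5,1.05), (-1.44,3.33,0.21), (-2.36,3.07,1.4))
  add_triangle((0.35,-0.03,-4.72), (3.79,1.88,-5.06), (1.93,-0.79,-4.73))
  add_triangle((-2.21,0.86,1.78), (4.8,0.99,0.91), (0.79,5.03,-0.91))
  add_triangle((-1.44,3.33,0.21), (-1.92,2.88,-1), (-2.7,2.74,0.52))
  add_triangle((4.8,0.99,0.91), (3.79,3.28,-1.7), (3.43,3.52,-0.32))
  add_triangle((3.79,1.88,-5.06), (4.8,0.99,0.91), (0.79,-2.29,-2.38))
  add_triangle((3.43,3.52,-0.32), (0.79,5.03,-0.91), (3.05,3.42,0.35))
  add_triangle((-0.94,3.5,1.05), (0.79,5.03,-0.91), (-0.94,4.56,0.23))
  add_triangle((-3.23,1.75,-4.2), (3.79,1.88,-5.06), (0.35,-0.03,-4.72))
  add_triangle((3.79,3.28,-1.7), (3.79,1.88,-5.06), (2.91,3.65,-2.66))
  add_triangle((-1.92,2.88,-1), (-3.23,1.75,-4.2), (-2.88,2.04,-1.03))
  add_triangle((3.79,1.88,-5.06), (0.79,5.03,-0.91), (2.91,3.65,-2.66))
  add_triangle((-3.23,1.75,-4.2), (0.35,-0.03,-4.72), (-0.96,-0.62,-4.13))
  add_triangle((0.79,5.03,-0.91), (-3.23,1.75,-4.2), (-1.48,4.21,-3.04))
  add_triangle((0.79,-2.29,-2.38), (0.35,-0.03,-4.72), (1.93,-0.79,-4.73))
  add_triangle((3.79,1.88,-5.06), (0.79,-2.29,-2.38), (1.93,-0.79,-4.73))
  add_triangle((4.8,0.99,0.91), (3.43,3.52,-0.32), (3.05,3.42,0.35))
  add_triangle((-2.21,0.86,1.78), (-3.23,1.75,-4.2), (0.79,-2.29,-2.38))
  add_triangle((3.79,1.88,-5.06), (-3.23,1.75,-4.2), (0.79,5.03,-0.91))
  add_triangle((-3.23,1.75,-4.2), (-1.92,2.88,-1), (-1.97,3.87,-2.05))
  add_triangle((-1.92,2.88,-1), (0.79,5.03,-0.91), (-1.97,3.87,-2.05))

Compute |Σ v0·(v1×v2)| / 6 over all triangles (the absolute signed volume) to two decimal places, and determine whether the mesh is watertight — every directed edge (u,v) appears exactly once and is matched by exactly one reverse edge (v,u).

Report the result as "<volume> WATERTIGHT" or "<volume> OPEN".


Per-triangle v0·(v1×v2)/6:
  t1: +1.6522
  t2: +0.2418
  t3: +2.4040
  t4: -1.4776
  t5: -0.8918
  t6: +2.5006
  t7: +0.8103
  t8: +3.3221
  t9: +1.7693
  t10: +3.5389
  t11: +2.5526
  t12: +1.6947
  t13: +0.7973
  t14: +2.6218
  t15: +0.2846
  t16: +0.4933
  t17: +1.0970
  t18: +0.8592
  t19: +4.4170
  t20: +9.6776
  t21: +1.1236
  t22: +3.5026
  t23: +13.5623
  t24: +1.6692
  t25: +1.0195
  t26: +10.0999
  t27: +3.5997
  t28: +2.3024
  t29: +3.3876
  t30: +3.4239
  t31: +0.2766
  t32: +2.4594
  t33: +2.1850
  t34: +1.6528
  t35: +5.2835
  t36: +25.2455
  t37: +1.7513
  t38: +1.6495
Σ = +122.5590 → |volume| = 122.56

Directed edges: 114 total; 6 unmatched, e.g. (-1.44,3.33,0.21)→(0.79,5.03,-0.91) → open.

122.56 OPEN


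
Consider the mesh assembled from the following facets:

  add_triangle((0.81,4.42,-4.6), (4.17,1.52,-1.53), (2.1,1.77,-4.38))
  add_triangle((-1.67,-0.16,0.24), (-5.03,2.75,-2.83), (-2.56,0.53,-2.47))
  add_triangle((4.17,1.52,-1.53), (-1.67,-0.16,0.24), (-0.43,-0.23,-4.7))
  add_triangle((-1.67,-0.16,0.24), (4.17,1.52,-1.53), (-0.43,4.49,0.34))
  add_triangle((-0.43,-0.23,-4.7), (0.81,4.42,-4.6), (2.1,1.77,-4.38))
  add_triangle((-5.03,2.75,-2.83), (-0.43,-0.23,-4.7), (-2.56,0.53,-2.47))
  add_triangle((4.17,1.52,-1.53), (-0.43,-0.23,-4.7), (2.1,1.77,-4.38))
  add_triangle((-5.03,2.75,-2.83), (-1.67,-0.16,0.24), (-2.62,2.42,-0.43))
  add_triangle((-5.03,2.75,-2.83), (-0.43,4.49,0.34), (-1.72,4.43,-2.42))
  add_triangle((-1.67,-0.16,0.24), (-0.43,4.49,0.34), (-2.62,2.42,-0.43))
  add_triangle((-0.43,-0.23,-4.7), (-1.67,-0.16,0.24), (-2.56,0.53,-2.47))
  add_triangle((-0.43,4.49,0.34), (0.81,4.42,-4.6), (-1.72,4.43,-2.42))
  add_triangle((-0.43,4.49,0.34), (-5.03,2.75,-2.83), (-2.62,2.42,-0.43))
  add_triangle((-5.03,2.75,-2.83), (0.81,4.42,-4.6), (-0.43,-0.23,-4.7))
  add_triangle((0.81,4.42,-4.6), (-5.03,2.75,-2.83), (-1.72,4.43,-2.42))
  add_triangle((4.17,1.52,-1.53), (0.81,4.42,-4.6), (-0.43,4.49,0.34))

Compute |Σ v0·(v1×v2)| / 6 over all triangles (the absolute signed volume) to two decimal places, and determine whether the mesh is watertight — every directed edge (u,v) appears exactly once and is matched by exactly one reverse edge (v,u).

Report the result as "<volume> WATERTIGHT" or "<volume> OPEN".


Per-triangle v0·(v1×v2)/6:
  t1: +7.3433
  t2: +1.7862
  t3: -1.5340
  t4: -1.2606
  t5: +7.1861
  t6: +2.8485
  t7: +3.5752
  t8: +1.9158
  t9: +6.8828
  t10: +1.2240
  t11: +1.1766
  t12: +7.3280
  t13: +3.2425
  t14: +20.1454
  t15: +8.8699
  t16: +14.4182
Σ = +85.1481 → |volume| = 85.15

Directed edges: 48 total, each appears once with its reverse present → watertight.

85.15 WATERTIGHT


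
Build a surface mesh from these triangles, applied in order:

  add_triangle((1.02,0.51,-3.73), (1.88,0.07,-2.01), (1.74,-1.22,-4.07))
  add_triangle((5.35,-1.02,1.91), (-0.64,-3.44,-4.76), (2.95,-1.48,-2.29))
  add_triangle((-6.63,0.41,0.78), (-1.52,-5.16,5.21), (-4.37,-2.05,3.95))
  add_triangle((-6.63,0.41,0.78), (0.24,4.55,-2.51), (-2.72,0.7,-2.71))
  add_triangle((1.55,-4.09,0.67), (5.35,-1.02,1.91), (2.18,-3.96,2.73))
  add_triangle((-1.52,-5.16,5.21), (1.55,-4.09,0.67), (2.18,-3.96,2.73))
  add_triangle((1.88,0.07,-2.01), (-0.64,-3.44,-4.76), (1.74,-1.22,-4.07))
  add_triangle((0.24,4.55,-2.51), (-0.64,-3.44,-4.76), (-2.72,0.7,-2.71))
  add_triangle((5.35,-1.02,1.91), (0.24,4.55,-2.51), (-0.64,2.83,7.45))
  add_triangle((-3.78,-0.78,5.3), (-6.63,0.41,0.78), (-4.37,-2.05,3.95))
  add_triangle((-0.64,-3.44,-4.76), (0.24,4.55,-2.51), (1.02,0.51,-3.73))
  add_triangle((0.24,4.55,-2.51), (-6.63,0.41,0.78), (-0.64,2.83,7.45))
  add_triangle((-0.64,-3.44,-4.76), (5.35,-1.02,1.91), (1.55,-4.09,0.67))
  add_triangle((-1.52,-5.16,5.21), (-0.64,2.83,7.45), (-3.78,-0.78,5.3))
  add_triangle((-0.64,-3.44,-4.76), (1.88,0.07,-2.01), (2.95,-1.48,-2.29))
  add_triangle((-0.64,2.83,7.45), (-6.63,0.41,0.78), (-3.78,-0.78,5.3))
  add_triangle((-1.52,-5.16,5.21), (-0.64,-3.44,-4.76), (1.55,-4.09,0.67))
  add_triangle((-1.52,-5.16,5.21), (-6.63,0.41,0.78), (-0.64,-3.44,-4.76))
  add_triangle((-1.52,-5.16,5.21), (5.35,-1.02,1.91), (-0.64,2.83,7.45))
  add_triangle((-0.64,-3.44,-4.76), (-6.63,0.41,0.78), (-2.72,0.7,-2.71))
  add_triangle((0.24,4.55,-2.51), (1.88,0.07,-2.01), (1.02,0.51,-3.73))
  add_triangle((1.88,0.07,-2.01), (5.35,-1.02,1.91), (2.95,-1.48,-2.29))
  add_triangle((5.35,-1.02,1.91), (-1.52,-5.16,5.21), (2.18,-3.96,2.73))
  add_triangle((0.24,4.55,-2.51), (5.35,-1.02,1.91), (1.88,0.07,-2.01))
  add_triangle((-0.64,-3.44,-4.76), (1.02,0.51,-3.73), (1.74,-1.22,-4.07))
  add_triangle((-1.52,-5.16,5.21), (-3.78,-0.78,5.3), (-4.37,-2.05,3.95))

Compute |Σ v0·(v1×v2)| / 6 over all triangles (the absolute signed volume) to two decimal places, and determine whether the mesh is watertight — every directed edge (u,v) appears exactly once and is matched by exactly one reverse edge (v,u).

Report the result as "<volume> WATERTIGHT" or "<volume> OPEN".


391.07 WATERTIGHT

Per-triangle v0·(v1×v2)/6:
  t1: +1.3894
  t2: +6.9108
  t3: +7.0483
  t4: +13.8254
  t5: +6.2349
  t6: +6.9519
  t7: +0.1736
  t8: +13.1109
  t9: +37.7331
  t10: +8.5995
  t11: +6.2131
  t12: +44.8514
  t13: +15.7024
  t14: +25.7519
  t15: +3.6369
  t16: +23.2320
  t17: +18.3951
  t18: +47.4166
  t19: +51.2033
  t20: +14.4915
  t21: +3.4223
  t22: +3.4708
  t23: +8.6965
  t24: +9.9956
  t25: +3.7389
  t26: +8.8748
Σ = +391.0709 → |volume| = 391.07

Directed edges: 78 total, each appears once with its reverse present → watertight.


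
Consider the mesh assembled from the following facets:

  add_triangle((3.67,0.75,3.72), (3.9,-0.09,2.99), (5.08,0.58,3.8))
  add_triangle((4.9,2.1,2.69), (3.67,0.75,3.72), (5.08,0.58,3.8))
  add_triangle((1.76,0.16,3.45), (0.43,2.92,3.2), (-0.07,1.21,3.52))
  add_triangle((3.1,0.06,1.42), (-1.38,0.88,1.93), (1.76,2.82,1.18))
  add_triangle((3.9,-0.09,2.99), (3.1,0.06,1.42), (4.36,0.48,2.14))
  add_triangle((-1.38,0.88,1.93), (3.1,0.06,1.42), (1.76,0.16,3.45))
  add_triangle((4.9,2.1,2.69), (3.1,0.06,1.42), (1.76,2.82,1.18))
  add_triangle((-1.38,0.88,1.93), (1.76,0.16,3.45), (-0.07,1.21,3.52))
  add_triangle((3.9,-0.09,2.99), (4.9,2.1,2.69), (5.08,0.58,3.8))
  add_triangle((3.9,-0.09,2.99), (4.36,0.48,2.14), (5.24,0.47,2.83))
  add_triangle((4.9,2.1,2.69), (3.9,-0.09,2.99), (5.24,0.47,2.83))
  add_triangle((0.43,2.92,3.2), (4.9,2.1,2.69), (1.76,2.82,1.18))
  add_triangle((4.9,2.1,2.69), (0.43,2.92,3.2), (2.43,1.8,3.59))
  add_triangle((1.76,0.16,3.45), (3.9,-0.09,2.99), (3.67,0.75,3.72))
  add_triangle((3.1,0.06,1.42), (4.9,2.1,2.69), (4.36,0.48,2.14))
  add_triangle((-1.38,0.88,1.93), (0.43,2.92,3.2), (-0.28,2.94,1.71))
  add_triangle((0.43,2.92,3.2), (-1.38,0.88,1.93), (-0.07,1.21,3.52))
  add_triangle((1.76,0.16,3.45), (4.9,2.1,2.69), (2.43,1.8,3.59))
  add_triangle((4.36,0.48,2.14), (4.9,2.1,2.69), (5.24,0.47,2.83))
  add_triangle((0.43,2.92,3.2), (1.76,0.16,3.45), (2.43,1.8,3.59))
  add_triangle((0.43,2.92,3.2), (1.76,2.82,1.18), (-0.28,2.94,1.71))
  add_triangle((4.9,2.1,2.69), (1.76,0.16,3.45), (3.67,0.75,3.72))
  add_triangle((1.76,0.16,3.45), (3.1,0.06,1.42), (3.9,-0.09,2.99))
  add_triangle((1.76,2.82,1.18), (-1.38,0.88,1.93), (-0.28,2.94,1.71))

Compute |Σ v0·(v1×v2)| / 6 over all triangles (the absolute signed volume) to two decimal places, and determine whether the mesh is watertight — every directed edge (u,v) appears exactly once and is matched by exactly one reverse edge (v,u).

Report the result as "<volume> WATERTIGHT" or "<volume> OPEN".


20.27 WATERTIGHT

Per-triangle v0·(v1×v2)/6:
  t1: +0.4621
  t2: +1.5447
  t3: +2.2496
  t4: -3.5128
  t5: +0.2582
  t6: -1.0718
  t7: +0.2540
  t8: +0.5752
  t9: +0.3472
  t10: +0.0138
  t11: +1.2983
  t12: +4.5225
  t13: +3.2041
  t14: +1.0215
  t15: +0.0569
  t16: +1.4458
  t17: +1.4952
  t18: +2.6336
  t19: +0.3148
  t20: +2.0834
  t21: +1.6523
  t22: +0.8415
  t23: -0.3044
  t24: -1.1174
Σ = +20.2683 → |volume| = 20.27

Directed edges: 72 total, each appears once with its reverse present → watertight.


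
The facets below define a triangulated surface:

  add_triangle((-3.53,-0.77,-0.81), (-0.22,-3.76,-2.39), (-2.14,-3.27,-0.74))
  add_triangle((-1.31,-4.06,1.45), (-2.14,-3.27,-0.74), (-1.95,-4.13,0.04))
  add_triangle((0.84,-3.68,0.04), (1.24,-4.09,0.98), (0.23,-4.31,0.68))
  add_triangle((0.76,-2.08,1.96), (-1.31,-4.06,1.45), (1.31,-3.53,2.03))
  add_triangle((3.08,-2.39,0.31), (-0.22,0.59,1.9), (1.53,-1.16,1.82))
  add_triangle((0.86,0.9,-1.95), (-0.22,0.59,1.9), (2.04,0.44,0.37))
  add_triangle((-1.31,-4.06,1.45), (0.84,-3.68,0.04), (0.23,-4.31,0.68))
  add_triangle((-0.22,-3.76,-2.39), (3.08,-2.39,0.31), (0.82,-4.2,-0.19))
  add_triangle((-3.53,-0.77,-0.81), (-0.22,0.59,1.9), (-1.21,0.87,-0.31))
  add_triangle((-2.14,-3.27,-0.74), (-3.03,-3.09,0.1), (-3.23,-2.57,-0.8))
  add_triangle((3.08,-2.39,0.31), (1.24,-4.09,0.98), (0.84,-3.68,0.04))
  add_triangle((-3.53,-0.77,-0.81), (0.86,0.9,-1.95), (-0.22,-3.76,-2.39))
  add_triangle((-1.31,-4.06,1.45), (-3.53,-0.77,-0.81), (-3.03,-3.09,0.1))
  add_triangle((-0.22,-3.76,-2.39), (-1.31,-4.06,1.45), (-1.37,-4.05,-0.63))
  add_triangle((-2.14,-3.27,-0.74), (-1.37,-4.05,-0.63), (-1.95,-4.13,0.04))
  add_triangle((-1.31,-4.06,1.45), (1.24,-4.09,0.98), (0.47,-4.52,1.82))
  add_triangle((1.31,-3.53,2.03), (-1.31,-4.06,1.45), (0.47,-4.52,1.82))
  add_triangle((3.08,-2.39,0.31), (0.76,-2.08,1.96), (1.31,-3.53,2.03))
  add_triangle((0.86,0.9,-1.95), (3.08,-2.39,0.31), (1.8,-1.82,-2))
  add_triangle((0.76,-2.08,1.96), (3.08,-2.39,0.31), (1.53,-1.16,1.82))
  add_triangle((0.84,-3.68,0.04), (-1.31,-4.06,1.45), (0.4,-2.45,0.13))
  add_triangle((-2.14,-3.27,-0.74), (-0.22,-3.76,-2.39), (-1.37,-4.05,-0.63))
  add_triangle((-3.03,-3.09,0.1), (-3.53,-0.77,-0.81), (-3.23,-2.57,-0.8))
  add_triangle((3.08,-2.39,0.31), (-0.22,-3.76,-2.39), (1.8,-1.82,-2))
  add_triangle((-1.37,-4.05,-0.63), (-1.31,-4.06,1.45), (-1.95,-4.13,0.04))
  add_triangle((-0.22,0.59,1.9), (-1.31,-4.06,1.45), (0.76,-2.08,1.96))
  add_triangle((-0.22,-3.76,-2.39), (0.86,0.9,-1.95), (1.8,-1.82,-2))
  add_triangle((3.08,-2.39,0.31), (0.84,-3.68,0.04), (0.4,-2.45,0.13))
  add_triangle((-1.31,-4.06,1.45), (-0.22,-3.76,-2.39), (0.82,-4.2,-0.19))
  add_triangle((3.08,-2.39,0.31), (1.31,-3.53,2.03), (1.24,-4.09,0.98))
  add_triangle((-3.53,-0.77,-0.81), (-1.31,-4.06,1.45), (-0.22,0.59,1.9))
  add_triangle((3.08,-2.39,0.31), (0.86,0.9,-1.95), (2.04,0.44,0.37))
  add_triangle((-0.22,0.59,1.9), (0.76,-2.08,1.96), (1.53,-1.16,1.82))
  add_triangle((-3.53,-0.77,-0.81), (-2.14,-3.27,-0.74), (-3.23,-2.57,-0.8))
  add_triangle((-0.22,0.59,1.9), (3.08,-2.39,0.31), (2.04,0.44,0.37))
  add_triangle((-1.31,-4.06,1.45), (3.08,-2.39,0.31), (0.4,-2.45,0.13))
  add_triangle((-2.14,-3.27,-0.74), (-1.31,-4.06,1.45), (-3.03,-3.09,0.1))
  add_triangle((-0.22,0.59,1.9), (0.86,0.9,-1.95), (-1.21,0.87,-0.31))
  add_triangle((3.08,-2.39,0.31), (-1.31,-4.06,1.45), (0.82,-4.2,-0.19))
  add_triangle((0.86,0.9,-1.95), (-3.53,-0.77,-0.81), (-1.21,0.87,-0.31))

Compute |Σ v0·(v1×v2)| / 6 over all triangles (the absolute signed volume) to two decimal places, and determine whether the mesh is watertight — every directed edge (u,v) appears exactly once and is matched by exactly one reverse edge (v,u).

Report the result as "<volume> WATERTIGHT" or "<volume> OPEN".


63.47 OPEN

Per-triangle v0·(v1×v2)/6:
  t1: +3.3147
  t2: +0.2564
  t3: +0.5515
  t4: +1.2720
  t5: +0.3317
  t6: +0.9277
  t7: +0.2186
  t8: +3.7818
  t9: +1.3134
  t10: +0.7943
  t11: +1.4009
  t12: +5.6701
  t13: +0.7359
  t14: +1.5552
  t15: +0.5626
  t16: +0.9836
  t17: +0.6629
  t18: +0.9781
  t19: +2.1974
  t20: +1.3008
  t21: -0.0045
  t22: +1.4240
  t23: +0.9569
  t24: +3.8866
  t25: +0.8061
  t26: +2.3820
  t27: +2.5866
  t28: -0.1884
  t29: +4.3585
  t30: +1.9443
  t31: +4.9882
  t32: +2.2474
  t33: +0.9429
  t34: +0.1762
  t35: +1.9606
  t36: -1.5035
  t37: +1.8878
  t38: +0.7880
  t39: +3.6040
  t40: +1.4190
Σ = +63.4722 → |volume| = 63.47

Directed edges: 120 total; 6 unmatched, e.g. (1.24,-4.09,0.98)→(0.23,-4.31,0.68) → open.


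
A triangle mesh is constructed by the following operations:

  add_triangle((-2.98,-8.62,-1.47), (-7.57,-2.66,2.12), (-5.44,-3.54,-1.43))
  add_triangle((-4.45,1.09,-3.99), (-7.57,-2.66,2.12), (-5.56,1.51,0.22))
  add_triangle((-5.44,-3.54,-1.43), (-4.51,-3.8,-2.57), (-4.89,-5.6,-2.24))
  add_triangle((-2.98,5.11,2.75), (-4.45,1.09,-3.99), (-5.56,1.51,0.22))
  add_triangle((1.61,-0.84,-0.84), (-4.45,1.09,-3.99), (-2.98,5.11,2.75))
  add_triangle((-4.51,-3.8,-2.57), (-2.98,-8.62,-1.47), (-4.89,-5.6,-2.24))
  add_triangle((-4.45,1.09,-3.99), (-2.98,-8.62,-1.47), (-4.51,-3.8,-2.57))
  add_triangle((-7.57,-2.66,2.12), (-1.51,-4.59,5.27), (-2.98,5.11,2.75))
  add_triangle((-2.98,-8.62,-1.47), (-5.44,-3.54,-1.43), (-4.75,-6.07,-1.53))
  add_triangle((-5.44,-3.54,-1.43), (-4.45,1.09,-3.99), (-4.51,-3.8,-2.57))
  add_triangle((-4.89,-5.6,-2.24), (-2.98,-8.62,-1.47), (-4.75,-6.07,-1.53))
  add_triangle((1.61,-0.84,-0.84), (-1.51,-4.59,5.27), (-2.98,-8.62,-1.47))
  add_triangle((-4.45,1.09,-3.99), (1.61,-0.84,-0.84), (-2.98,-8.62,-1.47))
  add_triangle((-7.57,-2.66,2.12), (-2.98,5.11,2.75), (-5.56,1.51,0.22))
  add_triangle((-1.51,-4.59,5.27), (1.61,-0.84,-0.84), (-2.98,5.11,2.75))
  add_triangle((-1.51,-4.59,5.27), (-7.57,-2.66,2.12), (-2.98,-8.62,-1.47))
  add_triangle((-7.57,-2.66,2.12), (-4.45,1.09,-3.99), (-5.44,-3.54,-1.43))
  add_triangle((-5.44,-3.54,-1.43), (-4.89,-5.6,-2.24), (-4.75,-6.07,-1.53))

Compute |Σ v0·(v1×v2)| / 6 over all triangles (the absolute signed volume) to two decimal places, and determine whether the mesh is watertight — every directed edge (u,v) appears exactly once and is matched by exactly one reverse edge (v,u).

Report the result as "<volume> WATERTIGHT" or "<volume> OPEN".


Per-triangle v0·(v1×v2)/6:
  t1: +23.4840
  t2: +18.4060
  t3: +2.2863
  t4: +16.3139
  t5: +5.6263
  t6: +2.2560
  t7: +5.8478
  t8: +47.4638
  t9: -0.1502
  t10: +7.2154
  t11: +2.7950
  t12: +16.6023
  t13: +16.2328
  t14: +18.7575
  t15: +6.0007
  t16: +58.1145
  t17: +20.6466
  t18: +1.9614
Σ = +269.8600 → |volume| = 269.86

Directed edges: 54 total, each appears once with its reverse present → watertight.

269.86 WATERTIGHT


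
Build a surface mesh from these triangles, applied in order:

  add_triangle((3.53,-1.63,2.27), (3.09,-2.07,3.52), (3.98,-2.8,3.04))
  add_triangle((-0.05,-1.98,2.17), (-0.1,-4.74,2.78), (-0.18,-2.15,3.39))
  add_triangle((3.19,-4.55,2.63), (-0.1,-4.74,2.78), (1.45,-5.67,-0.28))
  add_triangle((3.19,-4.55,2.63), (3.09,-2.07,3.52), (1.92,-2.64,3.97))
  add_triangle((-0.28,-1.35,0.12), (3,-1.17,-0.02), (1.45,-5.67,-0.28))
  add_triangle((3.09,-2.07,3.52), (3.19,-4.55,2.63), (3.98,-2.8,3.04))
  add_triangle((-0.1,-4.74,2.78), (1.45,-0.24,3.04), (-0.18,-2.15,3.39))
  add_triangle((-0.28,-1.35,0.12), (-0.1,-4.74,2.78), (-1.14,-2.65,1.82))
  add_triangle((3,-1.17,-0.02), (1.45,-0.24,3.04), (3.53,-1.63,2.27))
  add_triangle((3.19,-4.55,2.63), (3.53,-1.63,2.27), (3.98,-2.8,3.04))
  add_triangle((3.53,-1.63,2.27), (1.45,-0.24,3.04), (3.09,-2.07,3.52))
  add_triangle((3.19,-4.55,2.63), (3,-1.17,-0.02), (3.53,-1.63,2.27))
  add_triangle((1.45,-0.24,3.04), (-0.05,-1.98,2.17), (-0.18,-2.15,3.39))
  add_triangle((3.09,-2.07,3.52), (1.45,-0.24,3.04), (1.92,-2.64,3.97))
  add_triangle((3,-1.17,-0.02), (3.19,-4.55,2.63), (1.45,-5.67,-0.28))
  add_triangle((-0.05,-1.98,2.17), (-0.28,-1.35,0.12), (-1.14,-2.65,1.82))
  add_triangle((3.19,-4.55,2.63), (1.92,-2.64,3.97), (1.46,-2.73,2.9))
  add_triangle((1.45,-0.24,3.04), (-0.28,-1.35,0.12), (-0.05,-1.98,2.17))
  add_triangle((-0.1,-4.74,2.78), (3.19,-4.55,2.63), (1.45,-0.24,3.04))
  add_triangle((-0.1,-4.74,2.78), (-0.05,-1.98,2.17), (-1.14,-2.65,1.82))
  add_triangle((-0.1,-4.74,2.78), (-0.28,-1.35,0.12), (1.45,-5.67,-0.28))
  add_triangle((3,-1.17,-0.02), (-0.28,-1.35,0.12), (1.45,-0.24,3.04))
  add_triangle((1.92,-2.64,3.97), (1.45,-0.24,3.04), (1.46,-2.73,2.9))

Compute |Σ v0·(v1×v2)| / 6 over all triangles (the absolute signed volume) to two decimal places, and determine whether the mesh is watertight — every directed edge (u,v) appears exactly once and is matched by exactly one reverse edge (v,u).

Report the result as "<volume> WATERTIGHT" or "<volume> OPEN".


Per-triangle v0·(v1×v2)/6:
  t1: +0.6859
  t2: -0.0935
  t3: +9.3117
  t4: +2.9154
  t5: -0.4987
  t6: +1.7872
  t7: +2.7557
  t8: +0.6281
  t9: +0.7595
  t10: +0.5425
  t11: +1.1849
  t12: +3.4553
  t13: -0.6119
  t14: +1.6394
  t15: +7.2135
  t16: -0.3934
  t17: +0.9107
  t18: -0.4279
  t19: +7.5706
  t20: +0.8622
  t21: +1.5494
  t22: -2.2443
  t23: -0.0570
Σ = +39.4454 → |volume| = 39.45

Directed edges: 69 total; 3 unmatched, e.g. (1.46,-2.73,2.9)→(3.19,-4.55,2.63) → open.

39.45 OPEN


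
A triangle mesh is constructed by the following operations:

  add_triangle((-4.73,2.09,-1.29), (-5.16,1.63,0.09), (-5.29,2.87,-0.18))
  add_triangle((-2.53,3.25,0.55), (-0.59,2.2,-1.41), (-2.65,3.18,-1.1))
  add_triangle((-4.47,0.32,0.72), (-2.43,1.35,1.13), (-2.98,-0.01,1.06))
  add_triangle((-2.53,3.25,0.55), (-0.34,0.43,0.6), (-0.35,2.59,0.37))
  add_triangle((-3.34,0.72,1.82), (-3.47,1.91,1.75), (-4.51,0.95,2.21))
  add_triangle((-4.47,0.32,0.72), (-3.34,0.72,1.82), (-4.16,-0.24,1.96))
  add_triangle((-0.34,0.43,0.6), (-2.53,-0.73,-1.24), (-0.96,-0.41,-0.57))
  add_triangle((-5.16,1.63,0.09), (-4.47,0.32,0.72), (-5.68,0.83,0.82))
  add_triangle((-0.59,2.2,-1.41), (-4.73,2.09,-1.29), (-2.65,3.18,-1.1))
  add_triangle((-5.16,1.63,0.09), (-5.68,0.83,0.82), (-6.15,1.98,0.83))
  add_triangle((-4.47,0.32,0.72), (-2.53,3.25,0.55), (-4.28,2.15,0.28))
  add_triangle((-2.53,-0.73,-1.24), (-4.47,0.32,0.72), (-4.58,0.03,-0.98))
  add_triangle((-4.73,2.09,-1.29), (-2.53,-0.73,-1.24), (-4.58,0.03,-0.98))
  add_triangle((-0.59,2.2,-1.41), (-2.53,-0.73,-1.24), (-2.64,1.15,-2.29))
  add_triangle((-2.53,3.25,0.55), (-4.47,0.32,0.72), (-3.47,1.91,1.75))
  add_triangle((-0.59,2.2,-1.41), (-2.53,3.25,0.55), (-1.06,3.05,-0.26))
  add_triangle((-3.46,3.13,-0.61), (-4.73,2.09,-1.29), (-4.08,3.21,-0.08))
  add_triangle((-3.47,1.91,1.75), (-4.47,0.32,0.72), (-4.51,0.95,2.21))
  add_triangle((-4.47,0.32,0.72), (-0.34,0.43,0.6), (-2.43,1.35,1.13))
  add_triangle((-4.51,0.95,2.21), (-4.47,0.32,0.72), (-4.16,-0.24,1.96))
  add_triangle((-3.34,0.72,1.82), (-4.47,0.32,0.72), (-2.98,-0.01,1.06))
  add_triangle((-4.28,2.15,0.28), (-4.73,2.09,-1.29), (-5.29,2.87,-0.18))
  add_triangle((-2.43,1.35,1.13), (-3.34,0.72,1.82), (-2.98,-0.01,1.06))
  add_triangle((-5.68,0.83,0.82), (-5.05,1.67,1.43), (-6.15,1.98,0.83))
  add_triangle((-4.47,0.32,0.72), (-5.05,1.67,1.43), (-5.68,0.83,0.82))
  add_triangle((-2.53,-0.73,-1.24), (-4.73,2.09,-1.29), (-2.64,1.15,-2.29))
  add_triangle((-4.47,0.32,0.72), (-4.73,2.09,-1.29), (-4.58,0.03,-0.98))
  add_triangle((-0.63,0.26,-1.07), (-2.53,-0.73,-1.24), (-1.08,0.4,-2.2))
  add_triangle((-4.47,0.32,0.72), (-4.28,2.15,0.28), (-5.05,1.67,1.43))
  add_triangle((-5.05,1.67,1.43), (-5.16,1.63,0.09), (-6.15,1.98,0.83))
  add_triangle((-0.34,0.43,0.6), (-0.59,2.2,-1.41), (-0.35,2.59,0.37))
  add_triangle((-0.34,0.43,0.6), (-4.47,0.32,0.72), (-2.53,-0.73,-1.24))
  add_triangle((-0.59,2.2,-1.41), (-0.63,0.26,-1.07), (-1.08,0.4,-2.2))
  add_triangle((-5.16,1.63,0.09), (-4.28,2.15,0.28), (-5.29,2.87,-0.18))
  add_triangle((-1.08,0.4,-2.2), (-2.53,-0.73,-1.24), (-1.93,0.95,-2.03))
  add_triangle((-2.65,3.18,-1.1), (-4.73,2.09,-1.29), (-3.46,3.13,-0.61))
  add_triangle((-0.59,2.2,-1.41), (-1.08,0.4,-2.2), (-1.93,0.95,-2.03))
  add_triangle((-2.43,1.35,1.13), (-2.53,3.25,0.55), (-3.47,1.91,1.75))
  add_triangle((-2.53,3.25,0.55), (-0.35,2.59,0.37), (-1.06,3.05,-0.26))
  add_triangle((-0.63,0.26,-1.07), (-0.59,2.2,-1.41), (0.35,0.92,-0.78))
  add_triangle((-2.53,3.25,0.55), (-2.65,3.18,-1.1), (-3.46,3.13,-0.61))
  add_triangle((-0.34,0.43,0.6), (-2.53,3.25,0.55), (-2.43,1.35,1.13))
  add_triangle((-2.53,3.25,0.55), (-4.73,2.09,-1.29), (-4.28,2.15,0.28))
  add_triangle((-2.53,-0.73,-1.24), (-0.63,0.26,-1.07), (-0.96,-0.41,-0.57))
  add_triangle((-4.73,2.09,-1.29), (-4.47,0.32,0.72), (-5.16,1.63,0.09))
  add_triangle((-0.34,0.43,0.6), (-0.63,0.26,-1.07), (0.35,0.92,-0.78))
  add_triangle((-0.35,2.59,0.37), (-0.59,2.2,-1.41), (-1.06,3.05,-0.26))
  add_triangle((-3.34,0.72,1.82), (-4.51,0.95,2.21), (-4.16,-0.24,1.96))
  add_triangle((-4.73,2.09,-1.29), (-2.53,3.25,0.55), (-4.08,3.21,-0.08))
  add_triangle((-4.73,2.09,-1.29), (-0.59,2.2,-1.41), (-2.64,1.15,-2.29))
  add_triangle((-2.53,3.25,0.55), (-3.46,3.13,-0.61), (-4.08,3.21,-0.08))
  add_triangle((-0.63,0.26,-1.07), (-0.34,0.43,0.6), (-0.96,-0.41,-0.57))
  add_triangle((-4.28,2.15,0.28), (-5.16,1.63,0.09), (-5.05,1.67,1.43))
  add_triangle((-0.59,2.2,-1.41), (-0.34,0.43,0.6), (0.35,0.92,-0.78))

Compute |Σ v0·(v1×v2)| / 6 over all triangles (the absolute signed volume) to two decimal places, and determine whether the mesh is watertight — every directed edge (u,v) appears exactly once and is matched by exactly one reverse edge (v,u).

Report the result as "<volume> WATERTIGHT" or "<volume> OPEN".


Per-triangle v0·(v1×v2)/6:
  t1: +1.2756
  t2: +1.1646
  t3: -0.6311
  t4: +0.4756
  t5: +0.1619
  t6: -0.9758
  t7: +0.0208
  t8: +0.1446
  t9: +1.4016
  t10: +0.6224
  t11: +1.1317
  t12: +0.8003
  t13: +1.2564
  t14: -0.0920
  t15: +2.5468
  t16: +0.7969
  t17: +0.9334
  t18: +1.2800
  t19: +0.2545
  t20: +1.1971
  t21: +0.4211
  t22: -0.3500
  t23: -0.3298
  t24: +0.7686
  t25: +0.2870
  t26: +2.2800
  t27: +2.6966
  t28: -0.0828
  t29: -1.2459
  t30: +0.0035
  t31: -0.2779
  t32: -0.1278
  t33: -0.0771
  t34: +0.3986
  t35: +0.7363
  t36: +1.0046
  t37: +0.6870
  t38: -0.0974
  t39: +0.6519
  t40: +0.2368
  t41: +0.8004
  t42: +0.3913
  t43: +2.1796
  t44: +0.0612
  t45: +0.9600
  t46: -0.1734
  t47: +0.3943
  t48: +0.1529
  t49: -0.3602
  t50: +2.4165
  t51: +0.6306
  t52: -0.1319
  t53: +0.9077
  t54: +0.1759
Σ = +29.7534 → |volume| = 29.75

Directed edges: 162 total; 6 unmatched, e.g. (-3.34,0.72,1.82)→(-3.47,1.91,1.75) → open.

29.75 OPEN
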